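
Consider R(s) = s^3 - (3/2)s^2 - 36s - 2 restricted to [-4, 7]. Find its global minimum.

Differentiating, R'(s) = 3s^2 - 3s - 36; which vanishes at s = -3 and s = 4.
Compare values at every candidate in [-4, 7]: R(-4) = 54, R(-3) = 131/2, R(4) = -106, R(7) = 31/2.
So the minimum is R(4) = -106.

-106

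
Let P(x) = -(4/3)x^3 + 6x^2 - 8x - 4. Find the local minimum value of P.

-22/3

Critical points: P'(x) = -4x^2 + 12x - 8 vanishes at x = 1, 2.
Second-derivative test with P''(x) = -8x + 12: P''(1) = 4 > 0 ⇒ local minimum; P''(2) = -4 < 0 ⇒ local maximum.
So the local minimum value is P(1) = -22/3.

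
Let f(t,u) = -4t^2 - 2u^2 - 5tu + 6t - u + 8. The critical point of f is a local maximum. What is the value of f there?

∂f/∂t = -8t - 5u + 6 = 0 and ∂f/∂u = -5t - 4u - 1 = 0, so (t, u) = (29/7, -38/7).
The Hessian has f_{tt} = -8, f_{uu} = -4, f_{tu} = -5, giving D = 7 > 0 with f_{tt} < 0, so the point is a local maximum.
f(29/7, -38/7) = 162/7.

162/7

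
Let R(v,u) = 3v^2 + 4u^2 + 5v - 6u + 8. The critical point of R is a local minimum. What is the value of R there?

∂R/∂v = 6v + 5 = 0 and ∂R/∂u = 8u - 6 = 0, so (v, u) = (-5/6, 3/4).
The Hessian has R_{vv} = 6, R_{uu} = 8, R_{vu} = 0, giving D = 48 > 0 with R_{vv} > 0, so the point is a local minimum.
R(-5/6, 3/4) = 11/3.

11/3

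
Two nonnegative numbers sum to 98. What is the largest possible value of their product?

2401

With x + y = 98, the product is P(x) = x(98 − x).
P'(x) = 98 − 2x = 0 gives x = 49; P'' = −2 < 0, so this is the maximum.
P = 49·49 = 2401.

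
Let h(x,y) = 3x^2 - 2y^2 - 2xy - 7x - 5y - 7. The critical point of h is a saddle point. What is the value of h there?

-149/28

∂h/∂x = 6x - 2y - 7 = 0 and ∂h/∂y = -2x - 4y - 5 = 0, so (x, y) = (9/14, -11/7).
The Hessian has h_{xx} = 6, h_{yy} = -4, h_{xy} = -2, giving D = -28 < 0, so the point is a saddle point.
h(9/14, -11/7) = -149/28.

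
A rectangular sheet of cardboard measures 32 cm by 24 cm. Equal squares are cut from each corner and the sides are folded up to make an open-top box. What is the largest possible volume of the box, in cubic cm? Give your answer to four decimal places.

1552.5389

With cut size x, the volume is V(x) = x(32 − 2x)(24 − 2x) for 0 < x < 12.
V'(x) = 12x^2 − 224x + 768. Setting V'(x) = 0 gives x ≈ 4.5259 (the root in (0, 12)).
V''(x) = 24x − 224 is negative there, so this is the maximum; V ≈ 1552.5389.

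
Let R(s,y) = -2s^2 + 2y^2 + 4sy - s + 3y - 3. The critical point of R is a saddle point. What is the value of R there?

-25/8

∂R/∂s = -4s + 4y - 1 = 0 and ∂R/∂y = 4s + 4y + 3 = 0, so (s, y) = (-1/2, -1/4).
The Hessian has R_{ss} = -4, R_{yy} = 4, R_{sy} = 4, giving D = -32 < 0, so the point is a saddle point.
R(-1/2, -1/4) = -25/8.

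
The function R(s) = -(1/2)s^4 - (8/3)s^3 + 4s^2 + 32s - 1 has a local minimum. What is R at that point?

R'(s) = -2s^3 - 8s^2 + 8s + 32. Setting R'(s) = 0 gives s ∈ {-4, -2, 2}.
R''(s) = -6s^2 - 16s + 8. R''(-4) = -24 < 0 ⇒ local maximum; R''(-2) = 16 > 0 ⇒ local minimum; R''(2) = -48 < 0 ⇒ local maximum.
So the local minimum value is R(-2) = -107/3.

-107/3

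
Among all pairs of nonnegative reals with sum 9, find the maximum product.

With x + y = 9, the product is P(x) = x(9 − x).
P'(x) = 9 − 2x = 0 gives x = 9/2; P'' = −2 < 0, so this is the maximum.
P = 9/2·9/2 = 81/4.

81/4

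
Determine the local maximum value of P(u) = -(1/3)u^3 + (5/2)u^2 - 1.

119/6

P'(u) = -u^2 + 5u. Setting P'(u) = 0 gives u ∈ {0, 5}.
Second-derivative test with P''(u) = -2u + 5: P''(0) = 5 > 0 ⇒ local minimum; P''(5) = -5 < 0 ⇒ local maximum.
Thus P has its local maximum at u = 5, with value 119/6.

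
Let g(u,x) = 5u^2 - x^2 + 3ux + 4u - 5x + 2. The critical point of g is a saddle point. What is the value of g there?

∂g/∂u = 10u + 3x + 4 = 0 and ∂g/∂x = 3u - 2x - 5 = 0, so (u, x) = (7/29, -62/29).
The Hessian has g_{uu} = 10, g_{xx} = -2, g_{ux} = 3, giving D = -29 < 0, so the point is a saddle point.
g(7/29, -62/29) = 227/29.

227/29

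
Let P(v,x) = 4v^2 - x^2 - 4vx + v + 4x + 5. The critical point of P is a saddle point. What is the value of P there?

∂P/∂v = 8v - 4x + 1 = 0 and ∂P/∂x = -4v - 2x + 4 = 0, so (v, x) = (7/16, 9/8).
The Hessian has P_{vv} = 8, P_{xx} = -2, P_{vx} = -4, giving D = -32 < 0, so the point is a saddle point.
P(7/16, 9/8) = 239/32.

239/32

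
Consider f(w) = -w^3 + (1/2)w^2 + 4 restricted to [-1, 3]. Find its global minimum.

-37/2

f'(w) = -3w^2 + w, which vanishes at w = 0 and w = 1/3.
Compare values at every candidate in [-1, 3]: f(-1) = 11/2,  f(0) = 4,  f(1/3) = 217/54,  f(3) = -37/2.
So the minimum is f(3) = -37/2.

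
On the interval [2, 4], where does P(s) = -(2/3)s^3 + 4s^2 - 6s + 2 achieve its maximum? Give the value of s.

The derivative is -2s^2 + 8s - 6, whose only zero in [2, 4] is s = 3.
Compare values at every candidate in [2, 4]: P(2) = 2/3, P(3) = 2, P(4) = -2/3.
The maximum over the interval is 2, attained at s = 3.

3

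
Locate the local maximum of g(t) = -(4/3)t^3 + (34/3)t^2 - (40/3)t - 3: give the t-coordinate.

5

g'(t) = -4t^2 + (68/3)t - 40/3. Setting g'(t) = 0 gives t ∈ {2/3, 5}.
Second-derivative test with g''(t) = -8t + 68/3: g''(2/3) = 52/3 > 0 ⇒ local minimum; g''(5) = -52/3 < 0 ⇒ local maximum.
So the local maximum value is g(5) = 47.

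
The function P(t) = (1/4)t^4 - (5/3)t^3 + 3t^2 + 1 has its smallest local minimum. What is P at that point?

1

Critical points: P'(t) = t^3 - 5t^2 + 6t vanishes at t = 0, 2, 3.
P''(t) = 3t^2 - 10t + 6. P''(0) = 6 > 0 ⇒ local minimum; P''(2) = -2 < 0 ⇒ local maximum; P''(3) = 3 > 0 ⇒ local minimum.
So the smallest local minimum value is P(0) = 1.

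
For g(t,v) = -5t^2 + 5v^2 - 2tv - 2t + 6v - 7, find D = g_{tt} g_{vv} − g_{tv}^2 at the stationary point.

∂g/∂t = -10t - 2v - 2 = 0 and ∂g/∂v = -2t + 10v + 6 = 0, so (t, v) = (-1/13, -8/13).
The Hessian has g_{tt} = -10, g_{vv} = 10, g_{tv} = -2, giving D = -104 < 0, so the point is a saddle point.
D = (-10)·(10) − (-2)^2 = -104.

-104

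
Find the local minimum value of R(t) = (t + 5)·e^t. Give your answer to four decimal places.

-0.0025

Differentiating with the product rule gives R'(t) = (t + 6)·e^t. Since e^t > 0, the only critical point is t = -6.
R''(-6) has the same sign as 1 > 0, so this is a local minimum.
R(-6) = (-1)·e^(-6) ≈ -0.0025.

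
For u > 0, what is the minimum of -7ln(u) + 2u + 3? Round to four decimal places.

1.2307

g'(u) = -7/u + 2 = 0 gives u = 7/2.
g''(u) = 7/u², which is positive for u > 0, so this is a local minimum.
g(7/2) = -7·ln(7/2) + 7 + 3 ≈ 1.2307.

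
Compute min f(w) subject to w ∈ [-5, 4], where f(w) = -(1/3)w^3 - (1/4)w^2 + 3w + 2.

The derivative is -w^2 - (1/2)w + 3, which vanishes at w = -2 and w = 3/2.
Candidates: f(-5) = 269/12, f(-2) = -7/3, f(3/2) = 77/16, f(4) = -34/3.
The minimum over the interval is -34/3, attained at w = 4.

-34/3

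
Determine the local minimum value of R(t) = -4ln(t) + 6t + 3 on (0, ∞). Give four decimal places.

R'(t) = -4/t + 6 = 0 gives t = 2/3.
R''(t) = 4/t², which is positive for t > 0, so this is a local minimum.
R(2/3) = -4·ln(2/3) + 4 + 3 ≈ 8.6219.

8.6219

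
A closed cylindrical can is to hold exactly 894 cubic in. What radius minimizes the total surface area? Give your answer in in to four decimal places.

5.2206

With radius r and height h, πr²h = 894 so h = 894/(πr²), and S(r) = 2πr² + 2πrh = 2πr² + 2·894/r.
S'(r) = 4πr − 2·894/r² = 0 ⇒ r³ = 894/(2π), so r ≈ 5.2206 and h = 2r ≈ 10.4412.
S''(r) = 4π + 4·894/r³ > 0, so this is the minimum; S ≈ 513.7355.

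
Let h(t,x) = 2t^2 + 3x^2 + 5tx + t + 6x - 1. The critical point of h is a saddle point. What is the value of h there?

44

∂h/∂t = 4t + 5x + 1 = 0 and ∂h/∂x = 5t + 6x + 6 = 0, so (t, x) = (-24, 19).
The Hessian has h_{tt} = 4, h_{xx} = 6, h_{tx} = 5, giving D = -1 < 0, so the point is a saddle point.
h(-24, 19) = 44.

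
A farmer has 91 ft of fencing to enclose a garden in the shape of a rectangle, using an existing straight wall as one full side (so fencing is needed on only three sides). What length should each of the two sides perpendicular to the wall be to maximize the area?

Let the sides perpendicular to the wall have length x and the parallel side y, so 2x + y = 91 and the area is A = xy = x(91 − 2x).
A'(x) = 91 − 4x = 0 gives x = 91/4, and A''(x) = −4 < 0 confirms a maximum.
Then y = 91 − 2·91/4 = 91/2 and A = 8281/8.

91/4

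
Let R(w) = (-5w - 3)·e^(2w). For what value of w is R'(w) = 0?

Differentiating with the product rule gives R'(w) = (-10w - 11)·e^(2w). Since e^(2w) > 0, the only critical point is w = -11/10.
R''(-11/10) has the same sign as -10 < 0, so this is a local maximum.
R(-11/10) = (5/2)·e^(-11/5) ≈ 0.2770.

-11/10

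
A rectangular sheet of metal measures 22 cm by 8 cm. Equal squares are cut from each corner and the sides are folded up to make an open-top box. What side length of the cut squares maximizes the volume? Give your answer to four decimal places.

1.7854

With cut size x, the volume is V(x) = x(22 − 2x)(8 − 2x) for 0 < x < 4.
V'(x) = 12x^2 − 120x + 176. Setting V'(x) = 0 gives x ≈ 1.7854 (the root in (0, 4)).
V''(x) = 24x − 120 is negative there, so this is the maximum; V ≈ 145.7362.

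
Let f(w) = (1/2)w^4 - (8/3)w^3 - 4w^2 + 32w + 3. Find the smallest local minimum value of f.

-143/3

f'(w) = 2w^3 - 8w^2 - 8w + 32. Setting f'(w) = 0 gives w ∈ {-2, 2, 4}.
f''(w) = 6w^2 - 16w - 8. f''(-2) = 48 > 0 ⇒ local minimum; f''(2) = -16 < 0 ⇒ local maximum; f''(4) = 24 > 0 ⇒ local minimum.
So the smallest local minimum value is f(-2) = -143/3.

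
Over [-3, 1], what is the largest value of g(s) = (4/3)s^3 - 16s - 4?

g'(s) = 4s^2 - 16, whose only zero in [-3, 1] is s = -2.
Candidates: g(-3) = 8,  g(-2) = 52/3,  g(1) = -56/3.
So the maximum is g(-2) = 52/3.

52/3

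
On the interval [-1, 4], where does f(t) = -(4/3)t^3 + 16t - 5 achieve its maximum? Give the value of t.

f'(t) = -4t^2 + 16, whose only zero in [-1, 4] is t = 2.
Candidates: f(-1) = -59/3,  f(2) = 49/3,  f(4) = -79/3.
The maximum over the interval is 49/3, attained at t = 2.

2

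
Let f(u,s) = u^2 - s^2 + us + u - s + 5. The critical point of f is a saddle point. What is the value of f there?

26/5

∂f/∂u = 2u + s + 1 = 0 and ∂f/∂s = u - 2s - 1 = 0, so (u, s) = (-1/5, -3/5).
The Hessian has f_{uu} = 2, f_{ss} = -2, f_{us} = 1, giving D = -5 < 0, so the point is a saddle point.
f(-1/5, -3/5) = 26/5.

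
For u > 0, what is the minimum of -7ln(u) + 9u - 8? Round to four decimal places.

0.7592

h'(u) = -7/u + 9 = 0 gives u = 7/9.
h''(u) = 7/u², which is positive for u > 0, so this is a local minimum.
h(7/9) = -7·ln(7/9) + 7 - 8 ≈ 0.7592.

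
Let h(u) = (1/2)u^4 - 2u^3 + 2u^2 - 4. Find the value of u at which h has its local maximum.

1

h'(u) = 2u^3 - 6u^2 + 4u = 0 at u = 0, 1, 2.
h''(u) = 6u^2 - 12u + 4. h''(0) = 4 > 0 ⇒ local minimum; h''(1) = -2 < 0 ⇒ local maximum; h''(2) = 4 > 0 ⇒ local minimum.
The local maximum is h(1) = -7/2.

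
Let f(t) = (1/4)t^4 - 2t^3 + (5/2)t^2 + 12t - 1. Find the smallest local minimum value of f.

-33/4

f'(t) = t^3 - 6t^2 + 5t + 12. Setting f'(t) = 0 gives t ∈ {-1, 3, 4}.
Second-derivative test with f''(t) = 3t^2 - 12t + 5: f''(-1) = 20 > 0 ⇒ local minimum; f''(3) = -4 < 0 ⇒ local maximum; f''(4) = 5 > 0 ⇒ local minimum.
Thus f has its smallest local minimum at t = -1, with value -33/4.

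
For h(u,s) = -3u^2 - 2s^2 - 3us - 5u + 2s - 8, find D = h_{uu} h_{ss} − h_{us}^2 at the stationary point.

∂h/∂u = -6u - 3s - 5 = 0 and ∂h/∂s = -3u - 4s + 2 = 0, so (u, s) = (-26/15, 9/5).
The Hessian has h_{uu} = -6, h_{ss} = -4, h_{us} = -3, giving D = 15 > 0 with h_{uu} < 0, so the point is a local maximum.
D = (-6)·(-4) − (-3)^2 = 15.

15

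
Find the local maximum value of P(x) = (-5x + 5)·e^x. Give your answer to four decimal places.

5.0000

By the product rule, P'(x) = (-5x)·e^x. Since e^x > 0, the only critical point is x = 0.
P''(0) has the same sign as -5 < 0, so this is a local maximum.
P(0) = (5)·e^(0) ≈ 5.0000.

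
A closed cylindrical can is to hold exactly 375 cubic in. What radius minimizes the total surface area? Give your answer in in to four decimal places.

With radius r and height h, πr²h = 375 so h = 375/(πr²), and S(r) = 2πr² + 2πrh = 2πr² + 2·375/r.
S'(r) = 4πr − 2·375/r² = 0 ⇒ r³ = 375/(2π), so r ≈ 3.9080 and h = 2r ≈ 7.8159.
S''(r) = 4π + 4·375/r³ > 0, so this is the minimum; S ≈ 287.8737.

3.9080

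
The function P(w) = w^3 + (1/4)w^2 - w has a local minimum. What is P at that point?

P'(w) = 3w^2 + (1/2)w - 1. Setting P'(w) = 0 gives w ∈ {-2/3, 1/2}.
Since P''(w) = 6w + 1/2, we get P''(-2/3) = -7/2 < 0 ⇒ local maximum; P''(1/2) = 7/2 > 0 ⇒ local minimum.
The local minimum is P(1/2) = -5/16.

-5/16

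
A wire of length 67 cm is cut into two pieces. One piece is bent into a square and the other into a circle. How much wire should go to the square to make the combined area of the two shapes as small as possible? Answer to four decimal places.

Let x be the length used for the square. Square side x/4; circle radius (67−x)/(2π).
A(x) = (x/4)² + π·((67−x)/(2π))² = x²/16 + (67−x)²/(4π) for 0 ≤ x ≤ 67. A'(x) = x/8 − (67−x)/(2π) = 0 gives x = 4·67/(π+4) ≈ 37.5266.
A'' = 1/8 + 1/(2π) > 0, so this gives the minimum combined area; x ≈ 37.5266 cm to the square.

37.5266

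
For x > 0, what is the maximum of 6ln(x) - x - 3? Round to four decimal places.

1.7506

g'(x) = 6/x − 1 = 0 gives x = 6.
g''(x) = -6/x², which is negative for x > 0, so this is a local maximum.
g(6) = 6·ln(6) - 6 - 3 ≈ 1.7506.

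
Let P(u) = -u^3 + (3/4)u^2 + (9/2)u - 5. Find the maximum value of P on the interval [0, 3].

1/16

Differentiating, P'(u) = -3u^2 + (3/2)u + 9/2; whose only zero in [0, 3] is u = 3/2.
Compare values at every candidate in [0, 3]: P(0) = -5; P(3/2) = 1/16; P(3) = -47/4.
So the maximum is P(3/2) = 1/16.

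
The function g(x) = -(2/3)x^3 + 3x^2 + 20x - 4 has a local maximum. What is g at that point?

Critical points: g'(x) = -2x^2 + 6x + 20 vanishes at x = -2, 5.
g''(x) = -4x + 6. g''(-2) = 14 > 0 ⇒ local minimum; g''(5) = -14 < 0 ⇒ local maximum.
So the local maximum value is g(5) = 263/3.

263/3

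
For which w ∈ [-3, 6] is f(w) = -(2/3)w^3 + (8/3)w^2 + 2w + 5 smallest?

The derivative is -2w^2 + (16/3)w + 2, which vanishes at w = -1/3 and w = 3.
Evaluating at the critical points and endpoints: f(-3) = 41, f(-1/3) = 377/81, f(3) = 17, f(6) = -31.
Hence the absolute minimum is -31 at w = 6.

6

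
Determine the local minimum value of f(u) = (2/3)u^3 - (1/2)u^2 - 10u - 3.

-497/24

f'(u) = 2u^2 - u - 10 = 0 at u = -2, 5/2.
Since f''(u) = 4u - 1, we get f''(-2) = -9 < 0 ⇒ local maximum; f''(5/2) = 9 > 0 ⇒ local minimum.
So the local minimum value is f(5/2) = -497/24.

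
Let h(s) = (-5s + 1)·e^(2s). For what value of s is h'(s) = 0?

h'(s) = (-5)·e^(2s) + (-5s + 1)·2·e^(2s) = (-10s - 3)·e^(2s). Since e^(2s) > 0, the only critical point is s = -3/10.
h''(-3/10) has the same sign as -10 < 0, so this is a local maximum.
h(-3/10) = (5/2)·e^(-3/5) ≈ 1.3720.

-3/10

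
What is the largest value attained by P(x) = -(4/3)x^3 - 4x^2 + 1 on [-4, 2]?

67/3

Differentiating, P'(x) = -4x^2 - 8x; which vanishes at x = -2 and x = 0.
Candidates: P(-4) = 67/3, P(-2) = -13/3, P(0) = 1, P(2) = -77/3.
The maximum over the interval is 67/3, attained at x = -4.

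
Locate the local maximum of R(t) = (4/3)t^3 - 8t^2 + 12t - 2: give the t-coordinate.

R'(t) = 4t^2 - 16t + 12. Setting R'(t) = 0 gives t ∈ {1, 3}.
R''(t) = 8t - 16. R''(1) = -8 < 0 ⇒ local maximum; R''(3) = 8 > 0 ⇒ local minimum.
Thus R has its local maximum at t = 1, with value 10/3.

1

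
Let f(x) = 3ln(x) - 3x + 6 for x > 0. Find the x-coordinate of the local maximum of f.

f'(x) = 3/x − 3 = 0 gives x = 1.
f''(x) = -3/x², which is negative for x > 0, so this is a local maximum.
f(1) = 3·ln(1) - 3 + 6 ≈ 3.0000.

1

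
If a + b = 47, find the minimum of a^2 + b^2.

2209/2

With a + b = 47, a^2 + b^2 = a^2 + (47 − a)^2.
The derivative 2a − 2(47 − a) = 4a − 94 vanishes at a = 47/2; second derivative 4 > 0, a minimum.
The minimum is 2·(47/2)^2 = 2209/2.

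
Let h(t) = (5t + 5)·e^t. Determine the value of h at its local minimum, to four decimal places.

-0.6767

h'(t) = 5·e^t + (5t + 5)·1·e^t = (5t + 10)·e^t. Since e^t > 0, the only critical point is t = -2.
h''(-2) has the same sign as 5 > 0, so this is a local minimum.
h(-2) = (-5)·e^(-2) ≈ -0.6767.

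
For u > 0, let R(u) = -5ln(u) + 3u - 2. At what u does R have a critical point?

5/3

R'(u) = -5/u + 3 = 0 gives u = 5/3.
R''(u) = 5/u², which is positive for u > 0, so this is a local minimum.
R(5/3) = -5·ln(5/3) + 5 - 2 ≈ 0.4459.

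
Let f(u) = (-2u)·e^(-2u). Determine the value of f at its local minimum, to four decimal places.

By the product rule, f'(u) = (4u - 2)·e^(-2u). Since e^(-2u) > 0, the only critical point is u = 1/2.
f''(1/2) has the same sign as 4 > 0, so this is a local minimum.
f(1/2) = (-1)·e^(-1) ≈ -0.3679.

-0.3679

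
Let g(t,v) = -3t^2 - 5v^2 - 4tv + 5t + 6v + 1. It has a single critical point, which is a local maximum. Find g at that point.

∂g/∂t = -6t - 4v + 5 = 0 and ∂g/∂v = -4t - 10v + 6 = 0, so (t, v) = (13/22, 4/11).
The Hessian has g_{tt} = -6, g_{vv} = -10, g_{tv} = -4, giving D = 44 > 0 with g_{tt} < 0, so the point is a local maximum.
g(13/22, 4/11) = 157/44.

157/44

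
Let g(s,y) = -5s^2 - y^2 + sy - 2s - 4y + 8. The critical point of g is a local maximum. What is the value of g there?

∂g/∂s = -10s + y - 2 = 0 and ∂g/∂y = s - 2y - 4 = 0, so (s, y) = (-8/19, -42/19).
The Hessian has g_{ss} = -10, g_{yy} = -2, g_{sy} = 1, giving D = 19 > 0 with g_{ss} < 0, so the point is a local maximum.
g(-8/19, -42/19) = 244/19.

244/19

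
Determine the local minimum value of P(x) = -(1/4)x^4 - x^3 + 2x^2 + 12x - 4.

-16

P'(x) = -x^3 - 3x^2 + 4x + 12. Setting P'(x) = 0 gives x ∈ {-3, -2, 2}.
Second-derivative test with P''(x) = -3x^2 - 6x + 4: P''(-3) = -5 < 0 ⇒ local maximum; P''(-2) = 4 > 0 ⇒ local minimum; P''(2) = -20 < 0 ⇒ local maximum.
Thus P has its local minimum at x = -2, with value -16.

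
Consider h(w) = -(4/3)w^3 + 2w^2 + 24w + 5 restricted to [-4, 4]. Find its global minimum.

-73/3

h'(w) = -4w^2 + 4w + 24, which vanishes at w = -2 and w = 3.
Evaluating at the critical points and endpoints: h(-4) = 79/3, h(-2) = -73/3, h(3) = 59, h(4) = 143/3.
Hence the absolute minimum is -73/3 at w = -2.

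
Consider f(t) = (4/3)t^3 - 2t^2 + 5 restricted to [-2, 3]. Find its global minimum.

The derivative is 4t^2 - 4t, which vanishes at t = 0 and t = 1.
Compare values at every candidate in [-2, 3]: f(-2) = -41/3,  f(0) = 5,  f(1) = 13/3,  f(3) = 23.
So the minimum is f(-2) = -41/3.

-41/3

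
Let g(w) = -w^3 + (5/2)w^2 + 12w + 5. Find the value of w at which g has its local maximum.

3

g'(w) = -3w^2 + 5w + 12. Setting g'(w) = 0 gives w ∈ {-4/3, 3}.
g''(w) = -6w + 5. g''(-4/3) = 13 > 0 ⇒ local minimum; g''(3) = -13 < 0 ⇒ local maximum.
Thus g has its local maximum at w = 3, with value 73/2.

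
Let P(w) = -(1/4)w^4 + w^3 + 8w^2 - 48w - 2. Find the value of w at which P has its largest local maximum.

-4

Critical points: P'(w) = -w^3 + 3w^2 + 16w - 48 vanishes at w = -4, 3, 4.
P''(w) = -3w^2 + 6w + 16. P''(-4) = -56 < 0 ⇒ local maximum; P''(3) = 7 > 0 ⇒ local minimum; P''(4) = -8 < 0 ⇒ local maximum.
Thus P has its largest local maximum at w = -4, with value 190.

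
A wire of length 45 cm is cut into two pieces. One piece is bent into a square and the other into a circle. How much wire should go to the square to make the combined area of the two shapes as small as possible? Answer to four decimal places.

25.2045

Let x be the length used for the square. Square side x/4; circle radius (45−x)/(2π).
A(x) = (x/4)² + π·((45−x)/(2π))² = x²/16 + (45−x)²/(4π) for 0 ≤ x ≤ 45. A'(x) = x/8 − (45−x)/(2π) = 0 gives x = 4·45/(π+4) ≈ 25.2045.
A'' = 1/8 + 1/(2π) > 0, so this gives the minimum combined area; x ≈ 25.2045 cm to the square.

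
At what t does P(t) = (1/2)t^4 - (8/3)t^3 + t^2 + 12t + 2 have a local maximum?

P'(t) = 2t^3 - 8t^2 + 2t + 12. Setting P'(t) = 0 gives t ∈ {-1, 2, 3}.
P''(t) = 6t^2 - 16t + 2. P''(-1) = 24 > 0 ⇒ local minimum; P''(2) = -6 < 0 ⇒ local maximum; P''(3) = 8 > 0 ⇒ local minimum.
So the local maximum value is P(2) = 50/3.

2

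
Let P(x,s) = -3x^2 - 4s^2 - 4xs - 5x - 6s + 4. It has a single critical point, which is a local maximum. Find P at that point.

∂P/∂x = -6x - 4s - 5 = 0 and ∂P/∂s = -4x - 8s - 6 = 0, so (x, s) = (-1/2, -1/2).
The Hessian has P_{xx} = -6, P_{ss} = -8, P_{xs} = -4, giving D = 32 > 0 with P_{xx} < 0, so the point is a local maximum.
P(-1/2, -1/2) = 27/4.

27/4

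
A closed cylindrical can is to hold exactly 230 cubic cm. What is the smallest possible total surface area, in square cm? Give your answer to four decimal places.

With radius r and height h, πr²h = 230 so h = 230/(πr²), and S(r) = 2πr² + 2πrh = 2πr² + 2·230/r.
S'(r) = 4πr − 2·230/r² = 0 ⇒ r³ = 230/(2π), so r ≈ 3.3203 and h = 2r ≈ 6.6407.
S''(r) = 4π + 4·230/r³ > 0, so this is the minimum; S ≈ 207.8100.

207.8100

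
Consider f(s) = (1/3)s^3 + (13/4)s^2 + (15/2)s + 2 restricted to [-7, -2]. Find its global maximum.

The derivative is s^2 + (13/2)s + 15/2, whose only zero in [-7, -2] is s = -5.
Compare values at every candidate in [-7, -2]: f(-7) = -67/12,  f(-5) = 49/12,  f(-2) = -8/3.
Hence the absolute maximum is 49/12 at s = -5.

49/12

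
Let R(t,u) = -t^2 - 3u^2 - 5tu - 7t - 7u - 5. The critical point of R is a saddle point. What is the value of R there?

-16/13

∂R/∂t = -2t - 5u - 7 = 0 and ∂R/∂u = -5t - 6u - 7 = 0, so (t, u) = (7/13, -21/13).
The Hessian has R_{tt} = -2, R_{uu} = -6, R_{tu} = -5, giving D = -13 < 0, so the point is a saddle point.
R(7/13, -21/13) = -16/13.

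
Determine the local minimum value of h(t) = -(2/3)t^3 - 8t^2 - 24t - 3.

h'(t) = -2t^2 - 16t - 24 = 0 at t = -6, -2.
h''(t) = -4t - 16. h''(-6) = 8 > 0 ⇒ local minimum; h''(-2) = -8 < 0 ⇒ local maximum.
Thus h has its local minimum at t = -6, with value -3.

-3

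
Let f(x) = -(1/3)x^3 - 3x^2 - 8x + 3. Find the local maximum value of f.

29/3

Critical points: f'(x) = -x^2 - 6x - 8 vanishes at x = -4, -2.
Second-derivative test with f''(x) = -2x - 6: f''(-4) = 2 > 0 ⇒ local minimum; f''(-2) = -2 < 0 ⇒ local maximum.
Thus f has its local maximum at x = -2, with value 29/3.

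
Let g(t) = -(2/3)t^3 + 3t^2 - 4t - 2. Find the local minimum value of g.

-11/3

Critical points: g'(t) = -2t^2 + 6t - 4 vanishes at t = 1, 2.
g''(t) = -4t + 6. g''(1) = 2 > 0 ⇒ local minimum; g''(2) = -2 < 0 ⇒ local maximum.
Thus g has its local minimum at t = 1, with value -11/3.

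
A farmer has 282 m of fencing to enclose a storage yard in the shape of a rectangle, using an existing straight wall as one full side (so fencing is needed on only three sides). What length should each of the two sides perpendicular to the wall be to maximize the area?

141/2

Let the sides perpendicular to the wall have length x and the parallel side y, so 2x + y = 282 and the area is A = xy = x(282 − 2x).
A'(x) = 282 − 4x = 0 gives x = 141/2, and A''(x) = −4 < 0 confirms a maximum.
Then y = 282 − 2·141/2 = 141 and A = 19881/2.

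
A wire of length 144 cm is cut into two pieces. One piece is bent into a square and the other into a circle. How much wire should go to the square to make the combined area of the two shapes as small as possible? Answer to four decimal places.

Let x be the length used for the square. Square side x/4; circle radius (144−x)/(2π).
A(x) = (x/4)² + π·((144−x)/(2π))² = x²/16 + (144−x)²/(4π) for 0 ≤ x ≤ 144. A'(x) = x/8 − (144−x)/(2π) = 0 gives x = 4·144/(π+4) ≈ 80.6543.
A'' = 1/8 + 1/(2π) > 0, so this gives the minimum combined area; x ≈ 80.6543 cm to the square.

80.6543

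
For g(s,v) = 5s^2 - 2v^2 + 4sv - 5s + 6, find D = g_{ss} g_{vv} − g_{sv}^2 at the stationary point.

-56

∂g/∂s = 10s + 4v - 5 = 0 and ∂g/∂v = 4s - 4v = 0, so (s, v) = (5/14, 5/14).
The Hessian has g_{ss} = 10, g_{vv} = -4, g_{sv} = 4, giving D = -56 < 0, so the point is a saddle point.
D = (10)·(-4) − (4)^2 = -56.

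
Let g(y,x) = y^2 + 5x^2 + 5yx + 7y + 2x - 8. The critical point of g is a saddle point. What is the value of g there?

139/5

∂g/∂y = 2y + 5x + 7 = 0 and ∂g/∂x = 5y + 10x + 2 = 0, so (y, x) = (12, -31/5).
The Hessian has g_{yy} = 2, g_{xx} = 10, g_{yx} = 5, giving D = -5 < 0, so the point is a saddle point.
g(12, -31/5) = 139/5.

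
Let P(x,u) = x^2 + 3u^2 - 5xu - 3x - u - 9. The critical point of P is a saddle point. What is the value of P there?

-74/13

∂P/∂x = 2x - 5u - 3 = 0 and ∂P/∂u = -5x + 6u - 1 = 0, so (x, u) = (-23/13, -17/13).
The Hessian has P_{xx} = 2, P_{uu} = 6, P_{xu} = -5, giving D = -13 < 0, so the point is a saddle point.
P(-23/13, -17/13) = -74/13.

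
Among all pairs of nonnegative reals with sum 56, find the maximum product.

With x + y = 56, the product is P(x) = x(56 − x).
P'(x) = 56 − 2x = 0 gives x = 28; P'' = −2 < 0, so this is the maximum.
P = 28·28 = 784.

784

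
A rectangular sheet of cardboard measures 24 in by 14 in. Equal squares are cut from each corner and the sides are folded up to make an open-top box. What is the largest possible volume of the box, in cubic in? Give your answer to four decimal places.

432.8869

With cut size x, the volume is V(x) = x(24 − 2x)(14 − 2x) for 0 < x < 7.
V'(x) = 12x^2 − 152x + 336. Setting V'(x) = 0 gives x ≈ 2.8532 (the root in (0, 7)).
V''(x) = 24x − 152 is negative there, so this is the maximum; V ≈ 432.8869.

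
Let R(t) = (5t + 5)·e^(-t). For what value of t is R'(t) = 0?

0

Differentiating with the product rule gives R'(t) = (-5t)·e^(-t). Since e^(-t) > 0, the only critical point is t = 0.
R''(0) has the same sign as -5 < 0, so this is a local maximum.
R(0) = (5)·e^(0) ≈ 5.0000.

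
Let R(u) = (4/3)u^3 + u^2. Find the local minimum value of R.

0

R'(u) = 4u^2 + 2u. Setting R'(u) = 0 gives u ∈ {-1/2, 0}.
Second-derivative test with R''(u) = 8u + 2: R''(-1/2) = -2 < 0 ⇒ local maximum; R''(0) = 2 > 0 ⇒ local minimum.
Thus R has its local minimum at u = 0, with value 0.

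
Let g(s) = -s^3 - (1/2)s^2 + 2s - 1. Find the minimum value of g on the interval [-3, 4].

-65

g'(s) = -3s^2 - s + 2, which vanishes at s = -1 and s = 2/3.
Candidates: g(-3) = 31/2,  g(-1) = -5/2,  g(2/3) = -5/27,  g(4) = -65.
So the minimum is g(4) = -65.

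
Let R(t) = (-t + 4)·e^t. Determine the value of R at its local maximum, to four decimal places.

20.0855

R'(t) = (-1)·e^t + (-t + 4)·1·e^t = (-t + 3)·e^t. Since e^t > 0, the only critical point is t = 3.
R''(3) has the same sign as -1 < 0, so this is a local maximum.
R(3) = (1)·e^(3) ≈ 20.0855.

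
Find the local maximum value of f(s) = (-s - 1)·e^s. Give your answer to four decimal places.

0.1353

f'(s) = (-1)·e^s + (-s - 1)·1·e^s = (-s - 2)·e^s. Since e^s > 0, the only critical point is s = -2.
f''(-2) has the same sign as -1 < 0, so this is a local maximum.
f(-2) = (1)·e^(-2) ≈ 0.1353.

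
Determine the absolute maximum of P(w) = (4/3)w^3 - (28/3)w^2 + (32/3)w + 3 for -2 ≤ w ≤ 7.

P'(w) = 4w^2 - (56/3)w + 32/3, which vanishes at w = 2/3 and w = 4.
Candidates: P(-2) = -199/3, P(2/3) = 515/81, P(4) = -55/3, P(7) = 233/3.
Hence the absolute maximum is 233/3 at w = 7.

233/3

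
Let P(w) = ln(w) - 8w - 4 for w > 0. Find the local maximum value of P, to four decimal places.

-7.0794

P'(w) = 1/w − 8 = 0 gives w = 1/8.
P''(w) = -1/w², which is negative for w > 0, so this is a local maximum.
P(1/8) = 1·ln(1/8) - 1 - 4 ≈ -7.0794.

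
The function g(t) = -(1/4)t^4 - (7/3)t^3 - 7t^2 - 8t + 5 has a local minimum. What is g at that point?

g'(t) = -t^3 - 7t^2 - 14t - 8. Setting g'(t) = 0 gives t ∈ {-4, -2, -1}.
Second-derivative test with g''(t) = -3t^2 - 14t - 14: g''(-4) = -6 < 0 ⇒ local maximum; g''(-2) = 2 > 0 ⇒ local minimum; g''(-1) = -3 < 0 ⇒ local maximum.
The local minimum is g(-2) = 23/3.

23/3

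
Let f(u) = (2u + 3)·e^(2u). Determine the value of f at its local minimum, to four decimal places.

f'(u) = 2·e^(2u) + (2u + 3)·2·e^(2u) = (4u + 8)·e^(2u). Since e^(2u) > 0, the only critical point is u = -2.
f''(-2) has the same sign as 4 > 0, so this is a local minimum.
f(-2) = (-1)·e^(-4) ≈ -0.0183.

-0.0183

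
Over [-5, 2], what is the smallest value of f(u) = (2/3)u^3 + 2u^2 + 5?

-85/3

f'(u) = 2u^2 + 4u, which vanishes at u = -2 and u = 0.
Compare values at every candidate in [-5, 2]: f(-5) = -85/3, f(-2) = 23/3, f(0) = 5, f(2) = 55/3.
So the minimum is f(-5) = -85/3.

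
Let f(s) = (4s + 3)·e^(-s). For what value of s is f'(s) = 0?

f'(s) = 4·e^(-s) + (4s + 3)·(-1)·e^(-s) = (-4s + 1)·e^(-s). Since e^(-s) > 0, the only critical point is s = 1/4.
f''(1/4) has the same sign as -4 < 0, so this is a local maximum.
f(1/4) = (4)·e^(-1/4) ≈ 3.1152.

1/4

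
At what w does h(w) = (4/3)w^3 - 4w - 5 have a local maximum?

h'(w) = 4w^2 - 4 = 0 at w = -1, 1.
Second-derivative test with h''(w) = 8w: h''(-1) = -8 < 0 ⇒ local maximum; h''(1) = 8 > 0 ⇒ local minimum.
Thus h has its local maximum at w = -1, with value -7/3.

-1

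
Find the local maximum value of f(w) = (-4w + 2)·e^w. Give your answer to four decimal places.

2.4261

Differentiating with the product rule gives f'(w) = (-4w - 2)·e^w. Since e^w > 0, the only critical point is w = -1/2.
f''(-1/2) has the same sign as -4 < 0, so this is a local maximum.
f(-1/2) = (4)·e^(-1/2) ≈ 2.4261.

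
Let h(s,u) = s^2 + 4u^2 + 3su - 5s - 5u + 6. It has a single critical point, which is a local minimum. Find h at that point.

∂h/∂s = 2s + 3u - 5 = 0 and ∂h/∂u = 3s + 8u - 5 = 0, so (s, u) = (25/7, -5/7).
The Hessian has h_{ss} = 2, h_{uu} = 8, h_{su} = 3, giving D = 7 > 0 with h_{ss} > 0, so the point is a local minimum.
h(25/7, -5/7) = -8/7.

-8/7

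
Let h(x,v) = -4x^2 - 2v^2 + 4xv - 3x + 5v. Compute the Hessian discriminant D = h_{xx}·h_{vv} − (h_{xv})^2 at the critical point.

16

∂h/∂x = -8x + 4v - 3 = 0 and ∂h/∂v = 4x - 4v + 5 = 0, so (x, v) = (1/2, 7/4).
The Hessian has h_{xx} = -8, h_{vv} = -4, h_{xv} = 4, giving D = 16 > 0 with h_{xx} < 0, so the point is a local maximum.
D = (-8)·(-4) − (4)^2 = 16.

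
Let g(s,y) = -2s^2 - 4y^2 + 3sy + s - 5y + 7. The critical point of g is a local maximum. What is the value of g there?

∂g/∂s = -4s + 3y + 1 = 0 and ∂g/∂y = 3s - 8y - 5 = 0, so (s, y) = (-7/23, -17/23).
The Hessian has g_{ss} = -4, g_{yy} = -8, g_{sy} = 3, giving D = 23 > 0 with g_{ss} < 0, so the point is a local maximum.
g(-7/23, -17/23) = 200/23.

200/23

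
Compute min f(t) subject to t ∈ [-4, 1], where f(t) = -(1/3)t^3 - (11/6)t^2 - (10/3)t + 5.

-1/2

Differentiating, f'(t) = -t^2 - (11/3)t - 10/3; which vanishes at t = -2 and t = -5/3.
Candidates: f(-4) = 31/3; f(-2) = 7; f(-5/3) = 1135/162; f(1) = -1/2.
Hence the absolute minimum is -1/2 at t = 1.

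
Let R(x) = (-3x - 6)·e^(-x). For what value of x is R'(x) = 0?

Differentiating with the product rule gives R'(x) = (3x + 3)·e^(-x). Since e^(-x) > 0, the only critical point is x = -1.
R''(-1) has the same sign as 3 > 0, so this is a local minimum.
R(-1) = (-3)·e^(1) ≈ -8.1548.

-1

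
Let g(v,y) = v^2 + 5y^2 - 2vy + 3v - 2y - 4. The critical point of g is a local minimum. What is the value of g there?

∂g/∂v = 2v - 2y + 3 = 0 and ∂g/∂y = -2v + 10y - 2 = 0, so (v, y) = (-13/8, -1/8).
The Hessian has g_{vv} = 2, g_{yy} = 10, g_{vy} = -2, giving D = 16 > 0 with g_{vv} > 0, so the point is a local minimum.
g(-13/8, -1/8) = -101/16.

-101/16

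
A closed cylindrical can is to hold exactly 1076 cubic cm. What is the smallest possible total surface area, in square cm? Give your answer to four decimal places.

With radius r and height h, πr²h = 1076 so h = 1076/(πr²), and S(r) = 2πr² + 2πrh = 2πr² + 2·1076/r.
S'(r) = 4πr − 2·1076/r² = 0 ⇒ r³ = 1076/(2π), so r ≈ 5.5532 and h = 2r ≈ 11.1064.
S''(r) = 4π + 4·1076/r³ > 0, so this is the minimum; S ≈ 581.2854.

581.2854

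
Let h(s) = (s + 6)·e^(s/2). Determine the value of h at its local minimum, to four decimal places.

-0.0366

By the product rule, h'(s) = ((1/2)s + 4)·e^(s/2). Since e^(s/2) > 0, the only critical point is s = -8.
h''(-8) has the same sign as 1/2 > 0, so this is a local minimum.
h(-8) = (-2)·e^(-4) ≈ -0.0366.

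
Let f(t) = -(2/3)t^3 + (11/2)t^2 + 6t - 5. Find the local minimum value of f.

-157/24

f'(t) = -2t^2 + 11t + 6. Setting f'(t) = 0 gives t ∈ {-1/2, 6}.
Second-derivative test with f''(t) = -4t + 11: f''(-1/2) = 13 > 0 ⇒ local minimum; f''(6) = -13 < 0 ⇒ local maximum.
Thus f has its local minimum at t = -1/2, with value -157/24.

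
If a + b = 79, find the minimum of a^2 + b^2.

With a + b = 79, a^2 + b^2 = a^2 + (79 − a)^2.
The derivative 2a − 2(79 − a) = 4a − 158 vanishes at a = 79/2; second derivative 4 > 0, a minimum.
The minimum is 2·(79/2)^2 = 6241/2.

6241/2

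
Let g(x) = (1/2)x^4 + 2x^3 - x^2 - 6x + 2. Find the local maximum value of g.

g'(x) = 2x^3 + 6x^2 - 2x - 6. Setting g'(x) = 0 gives x ∈ {-3, -1, 1}.
Second-derivative test with g''(x) = 6x^2 + 12x - 2: g''(-3) = 16 > 0 ⇒ local minimum; g''(-1) = -8 < 0 ⇒ local maximum; g''(1) = 16 > 0 ⇒ local minimum.
The local maximum is g(-1) = 11/2.

11/2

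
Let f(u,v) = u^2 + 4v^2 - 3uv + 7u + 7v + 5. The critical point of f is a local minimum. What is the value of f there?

∂f/∂u = 2u - 3v + 7 = 0 and ∂f/∂v = -3u + 8v + 7 = 0, so (u, v) = (-11, -5).
The Hessian has f_{uu} = 2, f_{vv} = 8, f_{uv} = -3, giving D = 7 > 0 with f_{uu} > 0, so the point is a local minimum.
f(-11, -5) = -51.

-51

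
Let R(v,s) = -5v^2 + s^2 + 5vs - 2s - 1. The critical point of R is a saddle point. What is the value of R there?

-13/9

∂R/∂v = -10v + 5s = 0 and ∂R/∂s = 5v + 2s - 2 = 0, so (v, s) = (2/9, 4/9).
The Hessian has R_{vv} = -10, R_{ss} = 2, R_{vs} = 5, giving D = -45 < 0, so the point is a saddle point.
R(2/9, 4/9) = -13/9.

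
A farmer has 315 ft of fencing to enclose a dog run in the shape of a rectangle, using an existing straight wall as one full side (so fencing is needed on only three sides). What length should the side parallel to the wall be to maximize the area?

315/2

Let the sides perpendicular to the wall have length x and the parallel side y, so 2x + y = 315 and the area is A = xy = x(315 − 2x).
A'(x) = 315 − 4x = 0 gives x = 315/4, and A''(x) = −4 < 0 confirms a maximum.
Then y = 315 − 2·315/4 = 315/2 and A = 99225/8.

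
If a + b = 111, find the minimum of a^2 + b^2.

With a + b = 111, a^2 + b^2 = a^2 + (111 − a)^2.
The derivative 2a − 2(111 − a) = 4a − 222 vanishes at a = 111/2; second derivative 4 > 0, a minimum.
The minimum is 2·(111/2)^2 = 12321/2.

12321/2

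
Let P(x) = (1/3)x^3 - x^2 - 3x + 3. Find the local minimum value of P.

P'(x) = x^2 - 2x - 3. Setting P'(x) = 0 gives x ∈ {-1, 3}.
P''(x) = 2x - 2. P''(-1) = -4 < 0 ⇒ local maximum; P''(3) = 4 > 0 ⇒ local minimum.
Thus P has its local minimum at x = 3, with value -6.

-6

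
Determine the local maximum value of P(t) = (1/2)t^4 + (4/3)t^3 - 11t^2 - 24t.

73/6

P'(t) = 2t^3 + 4t^2 - 22t - 24. Setting P'(t) = 0 gives t ∈ {-4, -1, 3}.
P''(t) = 6t^2 + 8t - 22. P''(-4) = 42 > 0 ⇒ local minimum; P''(-1) = -24 < 0 ⇒ local maximum; P''(3) = 56 > 0 ⇒ local minimum.
So the local maximum value is P(-1) = 73/6.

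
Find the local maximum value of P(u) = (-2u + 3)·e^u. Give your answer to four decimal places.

3.2974

P'(u) = (-2)·e^u + (-2u + 3)·1·e^u = (-2u + 1)·e^u. Since e^u > 0, the only critical point is u = 1/2.
P''(1/2) has the same sign as -2 < 0, so this is a local maximum.
P(1/2) = (2)·e^(1/2) ≈ 3.2974.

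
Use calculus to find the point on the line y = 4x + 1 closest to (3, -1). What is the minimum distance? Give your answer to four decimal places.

Minimize D(x)^2 = (x - 3)^2 + (4x + 2)^2.
d/dx[D^2] = 2(x - 3) + 2·4·(4x + 2) = 0 ⇒ x = -5/17.
Then y = -3/17 and the distance is √(196/17) ≈ 3.3955.

3.3955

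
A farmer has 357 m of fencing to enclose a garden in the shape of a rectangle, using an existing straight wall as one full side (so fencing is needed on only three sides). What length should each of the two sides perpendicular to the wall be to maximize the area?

357/4

Let the sides perpendicular to the wall have length x and the parallel side y, so 2x + y = 357 and the area is A = xy = x(357 − 2x).
A'(x) = 357 − 4x = 0 gives x = 357/4, and A''(x) = −4 < 0 confirms a maximum.
Then y = 357 − 2·357/4 = 357/2 and A = 127449/8.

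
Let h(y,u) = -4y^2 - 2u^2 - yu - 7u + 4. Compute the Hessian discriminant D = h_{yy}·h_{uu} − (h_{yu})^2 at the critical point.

∂h/∂y = -8y - u = 0 and ∂h/∂u = -y - 4u - 7 = 0, so (y, u) = (7/31, -56/31).
The Hessian has h_{yy} = -8, h_{uu} = -4, h_{yu} = -1, giving D = 31 > 0 with h_{yy} < 0, so the point is a local maximum.
D = (-8)·(-4) − (-1)^2 = 31.

31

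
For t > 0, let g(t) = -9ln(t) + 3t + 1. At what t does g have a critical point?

g'(t) = -9/t + 3 = 0 gives t = 3.
g''(t) = 9/t², which is positive for t > 0, so this is a local minimum.
g(3) = -9·ln(3) + 9 + 1 ≈ 0.1125.

3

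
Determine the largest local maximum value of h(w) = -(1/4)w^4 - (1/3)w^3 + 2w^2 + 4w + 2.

h'(w) = -w^3 - w^2 + 4w + 4. Setting h'(w) = 0 gives w ∈ {-2, -1, 2}.
Since h''(w) = -3w^2 - 2w + 4, we get h''(-2) = -4 < 0 ⇒ local maximum; h''(-1) = 3 > 0 ⇒ local minimum; h''(2) = -12 < 0 ⇒ local maximum.
Thus h has its largest local maximum at w = 2, with value 34/3.

34/3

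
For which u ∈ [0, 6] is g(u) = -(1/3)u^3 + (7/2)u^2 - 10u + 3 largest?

0

Differentiating, g'(u) = -u^2 + 7u - 10; which vanishes at u = 2 and u = 5.
Candidates: g(0) = 3,  g(2) = -17/3,  g(5) = -7/6,  g(6) = -3.
So the maximum is g(0) = 3.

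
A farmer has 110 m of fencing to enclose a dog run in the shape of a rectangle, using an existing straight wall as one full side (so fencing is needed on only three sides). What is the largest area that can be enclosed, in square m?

Let the sides perpendicular to the wall have length x and the parallel side y, so 2x + y = 110 and the area is A = xy = x(110 − 2x).
A'(x) = 110 − 4x = 0 gives x = 55/2, and A''(x) = −4 < 0 confirms a maximum.
Then y = 110 − 2·55/2 = 55 and A = 3025/2.

3025/2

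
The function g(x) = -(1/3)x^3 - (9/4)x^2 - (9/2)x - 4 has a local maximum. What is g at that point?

-19/16

g'(x) = -x^2 - (9/2)x - 9/2. Setting g'(x) = 0 gives x ∈ {-3, -3/2}.
Second-derivative test with g''(x) = -2x - 9/2: g''(-3) = 3/2 > 0 ⇒ local minimum; g''(-3/2) = -3/2 < 0 ⇒ local maximum.
Thus g has its local maximum at x = -3/2, with value -19/16.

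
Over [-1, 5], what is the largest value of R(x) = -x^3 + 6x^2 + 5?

R'(x) = -3x^2 + 12x, which vanishes at x = 0 and x = 4.
Evaluating at the critical points and endpoints: R(-1) = 12, R(0) = 5, R(4) = 37, R(5) = 30.
The maximum over the interval is 37, attained at x = 4.

37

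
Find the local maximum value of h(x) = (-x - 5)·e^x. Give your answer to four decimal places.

0.0025

Differentiating with the product rule gives h'(x) = (-x - 6)·e^x. Since e^x > 0, the only critical point is x = -6.
h''(-6) has the same sign as -1 < 0, so this is a local maximum.
h(-6) = (1)·e^(-6) ≈ 0.0025.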